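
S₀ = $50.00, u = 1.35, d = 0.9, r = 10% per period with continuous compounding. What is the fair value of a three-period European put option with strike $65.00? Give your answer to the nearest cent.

$6.50

Risk-neutral probability p = (e^0.1 − 0.9)/(1.35 − 0.9) = 0.2052/0.4500 = 0.4559
Terminal stock prices: S_uuu = 123, S_uud = 82.01, S_udd = 54.68, S_ddd = 36.45
Terminal payoffs (K − S): max(-58.02, 0) = 0, max(-17.01, 0) = 0, max(10.32, 0) = 10.32, max(28.55, 0) = 28.55
Node uu (S = 91.13): V_uu = e^(−0.1)·[0.4559·0.0000 + 0.5441·0.0000] = 0.0000
Node ud (S = 60.75): V_ud = e^(−0.1)·[0.4559·0.0000 + 0.5441·10.3250] = 5.0829
Node dd (S = 40.5): V_dd = e^(−0.1)·[0.4559·10.3250 + 0.5441·28.5500] = 18.3144
Node u (S = 67.5): V_u = e^(−0.1)·[0.4559·0.0000 + 0.5441·5.0829] = 2.5023
Node d (S = 45): V_d = e^(−0.1)·[0.4559·5.0829 + 0.5441·18.3144] = 11.1129
Node 0 (S = 50): V_0 = e^(−0.1)·[0.4559·2.5023 + 0.5441·11.1129] = 6.5031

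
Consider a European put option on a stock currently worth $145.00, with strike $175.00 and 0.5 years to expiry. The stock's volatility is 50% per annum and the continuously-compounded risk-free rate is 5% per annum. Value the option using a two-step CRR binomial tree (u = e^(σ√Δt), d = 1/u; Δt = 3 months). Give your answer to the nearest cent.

$39.06

CRR parameters: u = e^(σ√Δt) = e^(0.5·√0.25) = 1.2840, d = 1/u = 0.7788
Per-period rate: rΔt = 0.05·0.25 = 0.0125, so R = e^0.0125 = 1.0126
Risk-neutral probability p = (e^0.0125 − 0.7788)/(1.2840 − 0.7788) = 0.2338/0.5052 = 0.4627
Terminal stock prices: S_uu = 239.1, S_ud = 145, S_dd = 87.95
Terminal payoffs (K − S): max(-64.06, 0) = 0, max(30, 0) = 30, max(87.05, 0) = 87.05
Node u (S = 186.2): V_u = e^(−0.0125)·[0.4627·0.0000 + 0.5373·30.0000] = 15.9182
Node d (S = 112.9): V_d = e^(−0.0125)·[0.4627·30.0000 + 0.5373·87.0531] = 59.9000
Node 0 (S = 145): V_0 = e^(−0.0125)·[0.4627·15.9182 + 0.5373·59.9000] = 39.0574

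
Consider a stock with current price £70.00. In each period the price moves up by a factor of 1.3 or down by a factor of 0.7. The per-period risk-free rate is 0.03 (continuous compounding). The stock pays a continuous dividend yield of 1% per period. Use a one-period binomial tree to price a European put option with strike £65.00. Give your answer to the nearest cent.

Per-period risk-free factor R = e^0.03 = 1.0305; dividend-adjusted growth = e^(0.03−0.01) = 1.0202.
Risk-neutral probability p = (1.0202 − 0.7)/(1.3 − 0.7) = 0.3202/0.6000 = 0.5337
Terminal stock prices: S_u = 91, S_d = 49
Terminal payoffs (K − S): max(-26, 0) = 0, max(16, 0) = 16
Node 0 (S = 70): V_0 = e^(−0.03)·[0.5337·0.0000 + 0.4663·16.0000] = 7.2408

£7.24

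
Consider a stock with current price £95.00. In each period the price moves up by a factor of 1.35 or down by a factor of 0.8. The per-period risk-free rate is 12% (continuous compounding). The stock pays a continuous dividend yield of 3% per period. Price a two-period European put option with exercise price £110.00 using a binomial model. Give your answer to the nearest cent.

£11.27

Per-period risk-free factor R = e^0.12 = 1.1275; dividend-adjusted growth = e^(0.12−0.03) = 1.0942.
Risk-neutral probability p = (1.0942 − 0.8)/(1.35 − 0.8) = 0.2942/0.5500 = 0.5349
Terminal stock prices: S_uu = 173.1, S_ud = 102.6, S_dd = 60.8
Terminal payoffs (K − S): max(-63.14, 0) = 0, max(7.4, 0) = 7.4, max(49.2, 0) = 49.2
Node u (S = 128.2): V_u = e^(−0.12)·[0.5349·0.0000 + 0.4651·7.4000] = 3.0528
Node d (S = 76): V_d = e^(−0.12)·[0.5349·7.4000 + 0.4651·49.2000] = 23.8074
Node 0 (S = 95): V_0 = e^(−0.12)·[0.5349·3.0528 + 0.4651·23.8074] = 11.2697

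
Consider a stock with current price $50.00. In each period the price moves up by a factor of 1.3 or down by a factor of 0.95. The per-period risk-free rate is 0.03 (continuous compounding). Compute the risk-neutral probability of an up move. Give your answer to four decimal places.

p = 0.2299

Risk-neutral probability p = (e^0.03 − 0.95)/(1.3 − 0.95) = 0.0805/0.3500 = 0.2299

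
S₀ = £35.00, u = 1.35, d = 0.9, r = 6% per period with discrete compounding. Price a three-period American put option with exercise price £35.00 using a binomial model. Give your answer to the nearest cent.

£2.46

Risk-neutral probability p = (1 + 0.06 − 0.9)/(1.35 − 0.9) = 0.1600/0.4500 = 0.3556
Terminal stock prices: S_uuu = 86.11, S_uud = 57.41, S_udd = 38.27, S_ddd = 25.52
Terminal payoffs (K − S): max(-51.11, 0) = 0, max(-22.41, 0) = 0, max(-3.273, 0) = 0, max(9.485, 0) = 9.485
Node uu (S = 63.79): continuation = 1/1.06·[0.3556·0.0000 + 0.6444·0.0000] = 0.0000; exercise value = 0.0000 ≤ continuation, so V_uu = 0.0000
Node ud (S = 42.52): continuation = 1/1.06·[0.3556·0.0000 + 0.6444·0.0000] = 0.0000; exercise value = 0.0000 ≤ continuation, so V_ud = 0.0000
Node dd (S = 28.35): continuation = 1/1.06·[0.3556·0.0000 + 0.6444·9.4850] = 5.7666; exercise value = 6.6500 > continuation, so V_dd = 6.6500 (exercise)
Node u (S = 47.25): continuation = 1/1.06·[0.3556·0.0000 + 0.6444·0.0000] = 0.0000; exercise value = 0.0000 ≤ continuation, so V_u = 0.0000
Node d (S = 31.5): continuation = 1/1.06·[0.3556·0.0000 + 0.6444·6.6500] = 4.0430; exercise value = 3.5000 ≤ continuation, so V_d = 4.0430
Node 0 (S = 35): continuation = 1/1.06·[0.3556·0.0000 + 0.6444·4.0430] = 2.4580; exercise value = 0.0000 ≤ continuation, so V_0 = 2.4580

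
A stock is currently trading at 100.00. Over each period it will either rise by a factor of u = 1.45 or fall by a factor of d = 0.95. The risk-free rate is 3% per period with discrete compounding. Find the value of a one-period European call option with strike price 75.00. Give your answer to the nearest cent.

Risk-neutral probability p = (1 + 0.03 − 0.95)/(1.45 − 0.95) = 0.0800/0.5000 = 0.1600
Terminal stock prices: S_u = 145, S_d = 95
Terminal payoffs (S − K): max(70, 0) = 70, max(20, 0) = 20
Node 0 (S = 100): V_0 = 1/1.03·[0.1600·70.0000 + 0.8400·20.0000] = 27.1845

27.18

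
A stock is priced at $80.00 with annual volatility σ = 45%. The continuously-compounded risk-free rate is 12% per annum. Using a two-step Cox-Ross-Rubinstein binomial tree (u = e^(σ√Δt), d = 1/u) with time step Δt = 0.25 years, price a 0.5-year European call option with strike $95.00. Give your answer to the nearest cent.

CRR parameters: u = e^(σ√Δt) = e^(0.45·√0.25) = 1.2523, d = 1/u = 0.7985
Per-period rate: rΔt = 0.12·0.25 = 0.03, so R = e^0.03 = 1.0305
Risk-neutral probability p = (e^0.03 − 0.7985)/(1.2523 − 0.7985) = 0.2319/0.4538 = 0.5111
Terminal stock prices: S_uu = 125.5, S_ud = 80, S_dd = 51.01
Terminal payoffs (S − K): max(30.46, 0) = 30.46, max(-15, 0) = 0, max(-43.99, 0) = 0
Node u (S = 100.2): V_u = e^(−0.03)·[0.5111·30.4650 + 0.4889·0.0000] = 15.1103
Node d (S = 63.88): V_d = e^(−0.03)·[0.5111·0.0000 + 0.4889·0.0000] = 0.0000
Node 0 (S = 80): V_0 = e^(−0.03)·[0.5111·15.1103 + 0.4889·0.0000] = 7.4946

$7.49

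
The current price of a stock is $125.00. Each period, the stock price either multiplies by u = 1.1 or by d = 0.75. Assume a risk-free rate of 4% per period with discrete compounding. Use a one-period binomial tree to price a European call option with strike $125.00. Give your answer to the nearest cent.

$9.96

Risk-neutral probability p = (1 + 0.04 − 0.75)/(1.1 − 0.75) = 0.2900/0.3500 = 0.8286
Terminal stock prices: S_u = 137.5, S_d = 93.75
Terminal payoffs (S − K): max(12.5, 0) = 12.5, max(-31.25, 0) = 0
Node 0 (S = 125): V_0 = 1/1.04·[0.8286·12.5000 + 0.1714·0.0000] = 9.9588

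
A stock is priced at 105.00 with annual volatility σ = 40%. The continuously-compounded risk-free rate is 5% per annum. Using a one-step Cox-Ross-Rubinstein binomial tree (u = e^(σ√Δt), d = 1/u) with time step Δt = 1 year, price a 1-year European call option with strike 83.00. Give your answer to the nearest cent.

CRR parameters: u = e^(σ√Δt) = e^(0.4·√1) = 1.4918, d = 1/u = 0.6703
Per-period rate: rΔt = 0.05·1 = 0.05, so R = e^0.05 = 1.0513
Risk-neutral probability p = (e^0.05 − 0.6703)/(1.4918 − 0.6703) = 0.3810/0.8215 = 0.4637
Terminal stock prices: S_u = 156.6, S_d = 70.38
Terminal payoffs (S − K): max(73.64, 0) = 73.64, max(-12.62, 0) = 0
Node 0 (S = 105): V_0 = e^(−0.05)·[0.4637·73.6416 + 0.5363·0.0000] = 32.4839

32.48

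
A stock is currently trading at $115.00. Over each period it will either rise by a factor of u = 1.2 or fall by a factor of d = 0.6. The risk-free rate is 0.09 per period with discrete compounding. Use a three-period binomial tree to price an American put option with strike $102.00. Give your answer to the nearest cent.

$8.22

Risk-neutral probability p = (1 + 0.09 − 0.6)/(1.2 − 0.6) = 0.4900/0.6000 = 0.8167
Terminal stock prices: S_uuu = 198.7, S_uud = 99.36, S_udd = 49.68, S_ddd = 24.84
Terminal payoffs (K − S): max(-96.72, 0) = 0, max(2.64, 0) = 2.64, max(52.32, 0) = 52.32, max(77.16, 0) = 77.16
Node uu (S = 165.6): continuation = 1/1.09·[0.8167·0.0000 + 0.1833·2.6400] = 0.4440; exercise value = 0.0000 ≤ continuation, so V_uu = 0.4440
Node ud (S = 82.8): continuation = 1/1.09·[0.8167·2.6400 + 0.1833·52.3200] = 10.7780; exercise value = 19.2000 > continuation, so V_ud = 19.2000 (exercise)
Node dd (S = 41.4): continuation = 1/1.09·[0.8167·52.3200 + 0.1833·77.1600] = 52.1780; exercise value = 60.6000 > continuation, so V_dd = 60.6000 (exercise)
Node u (S = 138): continuation = 1/1.09·[0.8167·0.4440 + 0.1833·19.2000] = 3.5620; exercise value = 0.0000 ≤ continuation, so V_u = 3.5620
Node d (S = 69): continuation = 1/1.09·[0.8167·19.2000 + 0.1833·60.6000] = 24.5780; exercise value = 33.0000 > continuation, so V_d = 33.0000 (exercise)
Node 0 (S = 115): continuation = 1/1.09·[0.8167·3.5620 + 0.1833·33.0000] = 8.2193; exercise value = 0.0000 ≤ continuation, so V_0 = 8.2193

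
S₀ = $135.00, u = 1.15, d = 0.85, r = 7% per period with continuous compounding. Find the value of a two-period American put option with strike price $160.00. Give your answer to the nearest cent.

$25.00

Risk-neutral probability p = (e^0.07 − 0.85)/(1.15 − 0.85) = 0.2225/0.3000 = 0.7417
Terminal stock prices: S_uu = 178.5, S_ud = 132, S_dd = 97.54
Terminal payoffs (K − S): max(-18.54, 0) = 0, max(28.04, 0) = 28.04, max(62.46, 0) = 62.46
Node u (S = 155.2): continuation = e^(−0.07)·[0.7417·0.0000 + 0.2583·28.0375] = 6.7526; exercise value = 4.7500 ≤ continuation, so V_u = 6.7526
Node d (S = 114.8): continuation = e^(−0.07)·[0.7417·28.0375 + 0.2583·62.4625] = 34.4330; exercise value = 45.2500 > continuation, so V_d = 45.2500 (exercise)
Node 0 (S = 135): continuation = e^(−0.07)·[0.7417·6.7526 + 0.2583·45.2500] = 15.5679; exercise value = 25.0000 > continuation, so V_0 = 25.0000 (exercise)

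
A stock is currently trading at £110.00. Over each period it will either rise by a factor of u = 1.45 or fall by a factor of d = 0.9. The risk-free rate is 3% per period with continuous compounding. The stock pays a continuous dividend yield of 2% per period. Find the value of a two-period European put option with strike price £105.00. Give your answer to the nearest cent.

Per-period risk-free factor R = e^0.03 = 1.0305; dividend-adjusted growth = e^(0.03−0.02) = 1.0101.
Risk-neutral probability p = (1.0101 − 0.9)/(1.45 − 0.9) = 0.1101/0.5500 = 0.2001
Terminal stock prices: S_uu = 231.3, S_ud = 143.6, S_dd = 89.1
Terminal payoffs (K − S): max(-126.3, 0) = 0, max(-38.55, 0) = 0, max(15.9, 0) = 15.9
Node u (S = 159.5): V_u = e^(−0.03)·[0.2001·0.0000 + 0.7999·0.0000] = 0.0000
Node d (S = 99): V_d = e^(−0.03)·[0.2001·0.0000 + 0.7999·15.9000] = 12.3427
Node 0 (S = 110): V_0 = e^(−0.03)·[0.2001·0.0000 + 0.7999·12.3427] = 9.5812

£9.58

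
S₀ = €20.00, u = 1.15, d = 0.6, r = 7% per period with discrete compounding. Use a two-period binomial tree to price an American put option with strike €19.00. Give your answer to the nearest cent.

Risk-neutral probability p = (1 + 0.07 − 0.6)/(1.15 − 0.6) = 0.4700/0.5500 = 0.8545
Terminal stock prices: S_uu = 26.45, S_ud = 13.8, S_dd = 7.2
Terminal payoffs (K − S): max(-7.45, 0) = 0, max(5.2, 0) = 5.2, max(11.8, 0) = 11.8
Node u (S = 23): continuation = 1/1.07·[0.8545·0.0000 + 0.1455·5.2000] = 0.7069; exercise value = 0.0000 ≤ continuation, so V_u = 0.7069
Node d (S = 12): continuation = 1/1.07·[0.8545·5.2000 + 0.1455·11.8000] = 5.7570; exercise value = 7.0000 > continuation, so V_d = 7.0000 (exercise)
Node 0 (S = 20): continuation = 1/1.07·[0.8545·0.7069 + 0.1455·7.0000] = 1.5161; exercise value = 0.0000 ≤ continuation, so V_0 = 1.5161

€1.52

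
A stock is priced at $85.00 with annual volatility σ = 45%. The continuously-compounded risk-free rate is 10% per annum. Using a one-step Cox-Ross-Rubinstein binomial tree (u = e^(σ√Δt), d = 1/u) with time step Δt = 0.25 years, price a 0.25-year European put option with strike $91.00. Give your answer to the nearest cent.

$11.28

CRR parameters: u = e^(σ√Δt) = e^(0.45·√0.25) = 1.2523, d = 1/u = 0.7985
Per-period rate: rΔt = 0.1·0.25 = 0.025, so R = e^0.025 = 1.0253
Risk-neutral probability p = (e^0.025 − 0.7985)/(1.2523 − 0.7985) = 0.2268/0.4538 = 0.4998
Terminal stock prices: S_u = 106.4, S_d = 67.87
Terminal payoffs (K − S): max(-15.45, 0) = 0, max(23.13, 0) = 23.13
Node 0 (S = 85): V_0 = e^(−0.025)·[0.4998·0.0000 + 0.5002·23.1261] = 11.2828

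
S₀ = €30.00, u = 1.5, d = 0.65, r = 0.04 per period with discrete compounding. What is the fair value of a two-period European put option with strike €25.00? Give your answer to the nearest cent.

€3.34

Risk-neutral probability p = (1 + 0.04 − 0.65)/(1.5 − 0.65) = 0.3900/0.8500 = 0.4588
Terminal stock prices: S_uu = 67.5, S_ud = 29.25, S_dd = 12.68
Terminal payoffs (K − S): max(-42.5, 0) = 0, max(-4.25, 0) = 0, max(12.32, 0) = 12.32
Node u (S = 45): V_u = 1/1.04·[0.4588·0.0000 + 0.5412·0.0000] = 0.0000
Node d (S = 19.5): V_d = 1/1.04·[0.4588·0.0000 + 0.5412·12.3250] = 6.4135
Node 0 (S = 30): V_0 = 1/1.04·[0.4588·0.0000 + 0.5412·6.4135] = 3.3373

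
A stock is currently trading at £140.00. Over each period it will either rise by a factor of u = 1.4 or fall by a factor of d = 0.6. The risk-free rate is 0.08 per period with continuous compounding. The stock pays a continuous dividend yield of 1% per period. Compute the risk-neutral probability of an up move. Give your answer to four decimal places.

Per-period risk-free factor R = e^0.08 = 1.0833; dividend-adjusted growth = e^(0.08−0.01) = 1.0725.
Risk-neutral probability p = (1.0725 − 0.6)/(1.4 − 0.6) = 0.4725/0.8000 = 0.5906

p = 0.5906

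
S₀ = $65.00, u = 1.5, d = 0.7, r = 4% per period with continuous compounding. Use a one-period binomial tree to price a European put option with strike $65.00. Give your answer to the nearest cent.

Risk-neutral probability p = (e^0.04 − 0.7)/(1.5 − 0.7) = 0.3408/0.8000 = 0.4260
Terminal stock prices: S_u = 97.5, S_d = 45.5
Terminal payoffs (K − S): max(-32.5, 0) = 0, max(19.5, 0) = 19.5
Node 0 (S = 65): V_0 = e^(−0.04)·[0.4260·0.0000 + 0.5740·19.5000] = 10.7539

$10.75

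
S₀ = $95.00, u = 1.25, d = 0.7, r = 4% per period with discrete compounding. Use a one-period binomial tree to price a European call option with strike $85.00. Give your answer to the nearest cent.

$20.06

Risk-neutral probability p = (1 + 0.04 − 0.7)/(1.25 − 0.7) = 0.3400/0.5500 = 0.6182
Terminal stock prices: S_u = 118.8, S_d = 66.5
Terminal payoffs (S − K): max(33.75, 0) = 33.75, max(-18.5, 0) = 0
Node 0 (S = 95): V_0 = 1/1.04·[0.6182·33.7500 + 0.3818·0.0000] = 20.0612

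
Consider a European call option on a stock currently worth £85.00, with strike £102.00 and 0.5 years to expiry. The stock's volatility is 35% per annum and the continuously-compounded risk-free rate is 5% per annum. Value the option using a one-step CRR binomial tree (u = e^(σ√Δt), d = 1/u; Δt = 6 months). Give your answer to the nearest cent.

CRR parameters: u = e^(σ√Δt) = e^(0.35·√0.5) = 1.2808, d = 1/u = 0.7808
Per-period rate: rΔt = 0.05·0.5 = 0.025, so R = e^0.025 = 1.0253
Risk-neutral probability p = (e^0.025 − 0.7808)/(1.2808 − 0.7808) = 0.2446/0.5000 = 0.4891
Terminal stock prices: S_u = 108.9, S_d = 66.36
Terminal payoffs (S − K): max(6.868, 0) = 6.868, max(-35.64, 0) = 0
Node 0 (S = 85): V_0 = e^(−0.025)·[0.4891·6.8683 + 0.5109·0.0000] = 3.2761

£3.28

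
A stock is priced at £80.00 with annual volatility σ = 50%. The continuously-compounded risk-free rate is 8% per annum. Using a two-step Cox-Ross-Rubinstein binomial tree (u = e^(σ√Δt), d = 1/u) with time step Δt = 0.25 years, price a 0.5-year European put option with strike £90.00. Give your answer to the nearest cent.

£15.66

CRR parameters: u = e^(σ√Δt) = e^(0.5·√0.25) = 1.2840, d = 1/u = 0.7788
Per-period rate: rΔt = 0.08·0.25 = 0.02, so R = e^0.02 = 1.0202
Risk-neutral probability p = (e^0.02 − 0.7788)/(1.2840 − 0.7788) = 0.2414/0.5052 = 0.4778
Terminal stock prices: S_uu = 131.9, S_ud = 80, S_dd = 48.52
Terminal payoffs (K − S): max(-41.9, 0) = 0, max(10, 0) = 10, max(41.48, 0) = 41.48
Node u (S = 102.7): V_u = e^(−0.02)·[0.4778·0.0000 + 0.5222·10.0000] = 5.1185
Node d (S = 62.3): V_d = e^(−0.02)·[0.4778·10.0000 + 0.5222·41.4775] = 25.9138
Node 0 (S = 80): V_0 = e^(−0.02)·[0.4778·5.1185 + 0.5222·25.9138] = 15.6613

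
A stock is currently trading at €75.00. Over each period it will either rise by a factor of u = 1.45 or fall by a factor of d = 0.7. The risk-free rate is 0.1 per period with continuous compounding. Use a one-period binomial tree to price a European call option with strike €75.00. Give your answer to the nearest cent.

Risk-neutral probability p = (e^0.1 − 0.7)/(1.45 − 0.7) = 0.4052/0.7500 = 0.5402
Terminal stock prices: S_u = 108.8, S_d = 52.5
Terminal payoffs (S − K): max(33.75, 0) = 33.75, max(-22.5, 0) = 0
Node 0 (S = 75): V_0 = e^(−0.1)·[0.5402·33.7500 + 0.4598·0.0000] = 16.4976

€16.50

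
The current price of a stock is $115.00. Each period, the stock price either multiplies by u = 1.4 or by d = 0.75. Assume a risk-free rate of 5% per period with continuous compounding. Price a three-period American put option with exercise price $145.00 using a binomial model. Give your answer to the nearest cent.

$36.23

Risk-neutral probability p = (e^0.05 − 0.75)/(1.4 − 0.75) = 0.3013/0.6500 = 0.4635
Terminal stock prices: S_uuu = 315.6, S_uud = 169, S_udd = 90.56, S_ddd = 48.52
Terminal payoffs (K − S): max(-170.6, 0) = 0, max(-24.05, 0) = 0, max(54.44, 0) = 54.44, max(96.48, 0) = 96.48
Node uu (S = 225.4): continuation = e^(−0.05)·[0.4635·0.0000 + 0.5365·0.0000] = 0.0000; exercise value = 0.0000 ≤ continuation, so V_uu = 0.0000
Node ud (S = 120.8): continuation = e^(−0.05)·[0.4635·0.0000 + 0.5365·54.4375] = 27.7817; exercise value = 24.2500 ≤ continuation, so V_ud = 27.7817
Node dd (S = 64.69): continuation = e^(−0.05)·[0.4635·54.4375 + 0.5365·96.4844] = 73.2408; exercise value = 80.3125 > continuation, so V_dd = 80.3125 (exercise)
Node u (S = 161): continuation = e^(−0.05)·[0.4635·0.0000 + 0.5365·27.7817] = 14.1781; exercise value = 0.0000 ≤ continuation, so V_u = 14.1781
Node d (S = 86.25): continuation = e^(−0.05)·[0.4635·27.7817 + 0.5365·80.3125] = 53.2353; exercise value = 58.7500 > continuation, so V_d = 58.7500 (exercise)
Node 0 (S = 115): continuation = e^(−0.05)·[0.4635·14.1781 + 0.5365·58.7500] = 36.2335; exercise value = 30.0000 ≤ continuation, so V_0 = 36.2335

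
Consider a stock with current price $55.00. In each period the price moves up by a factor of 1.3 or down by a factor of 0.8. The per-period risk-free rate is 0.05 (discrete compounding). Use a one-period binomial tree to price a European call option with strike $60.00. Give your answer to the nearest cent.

$5.48

Risk-neutral probability p = (1 + 0.05 − 0.8)/(1.3 − 0.8) = 0.2500/0.5000 = 0.5000
Terminal stock prices: S_u = 71.5, S_d = 44
Terminal payoffs (S − K): max(11.5, 0) = 11.5, max(-16, 0) = 0
Node 0 (S = 55): V_0 = 1/1.05·[0.5000·11.5000 + 0.5000·0.0000] = 5.4762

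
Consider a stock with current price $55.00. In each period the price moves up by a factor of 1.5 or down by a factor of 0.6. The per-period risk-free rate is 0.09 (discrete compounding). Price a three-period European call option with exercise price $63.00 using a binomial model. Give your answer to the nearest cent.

Risk-neutral probability p = (1 + 0.09 − 0.6)/(1.5 − 0.6) = 0.4900/0.9000 = 0.5444
Terminal stock prices: S_uuu = 185.6, S_uud = 74.25, S_udd = 29.7, S_ddd = 11.88
Terminal payoffs (S − K): max(122.6, 0) = 122.6, max(11.25, 0) = 11.25, max(-33.3, 0) = 0, max(-51.12, 0) = 0
Node uu (S = 123.8): V_uu = 1/1.09·[0.5444·122.6250 + 0.4556·11.2500] = 65.9518
Node ud (S = 49.5): V_ud = 1/1.09·[0.5444·11.2500 + 0.4556·0.0000] = 5.6193
Node dd (S = 19.8): V_dd = 1/1.09·[0.5444·0.0000 + 0.4556·0.0000] = 0.0000
Node u (S = 82.5): V_u = 1/1.09·[0.5444·65.9518 + 0.4556·5.6193] = 35.2908
Node d (S = 33): V_d = 1/1.09·[0.5444·5.6193 + 0.4556·0.0000] = 2.8068
Node 0 (S = 55): V_0 = 1/1.09·[0.5444·35.2908 + 0.4556·2.8068] = 18.8005

$18.80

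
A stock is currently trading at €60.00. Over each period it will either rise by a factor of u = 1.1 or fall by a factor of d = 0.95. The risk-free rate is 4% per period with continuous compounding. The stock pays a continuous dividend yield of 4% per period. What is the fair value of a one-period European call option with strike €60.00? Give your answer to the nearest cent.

€1.92

Per-period risk-free factor R = e^0.04 = 1.0408; dividend-adjusted growth = e^(0.04−0.04) = 1.0000.
Risk-neutral probability p = (1.0000 − 0.95)/(1.1 − 0.95) = 0.0500/0.1500 = 0.3333
Terminal stock prices: S_u = 66, S_d = 57
Terminal payoffs (S − K): max(6, 0) = 6, max(-3, 0) = 0
Node 0 (S = 60): V_0 = e^(−0.04)·[0.3333·6.0000 + 0.6667·0.0000] = 1.9216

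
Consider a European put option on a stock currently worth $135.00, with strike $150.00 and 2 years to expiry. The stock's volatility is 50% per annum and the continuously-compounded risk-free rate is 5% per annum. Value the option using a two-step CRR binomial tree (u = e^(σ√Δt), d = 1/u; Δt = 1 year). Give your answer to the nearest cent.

$36.48

CRR parameters: u = e^(σ√Δt) = e^(0.5·√1) = 1.6487, d = 1/u = 0.6065
Per-period rate: rΔt = 0.05·1 = 0.05, so R = e^0.05 = 1.0513
Risk-neutral probability p = (e^0.05 − 0.6065)/(1.6487 − 0.6065) = 0.4447/1.0422 = 0.4267
Terminal stock prices: S_uu = 367, S_ud = 135, S_dd = 49.66
Terminal payoffs (K − S): max(-217, 0) = 0, max(15, 0) = 15, max(100.3, 0) = 100.3
Node u (S = 222.6): V_u = e^(−0.05)·[0.4267·0.0000 + 0.5733·15.0000] = 8.1796
Node d (S = 81.88): V_d = e^(−0.05)·[0.4267·15.0000 + 0.5733·100.3363] = 60.8028
Node 0 (S = 135): V_0 = e^(−0.05)·[0.4267·8.1796 + 0.5733·60.8028] = 36.4764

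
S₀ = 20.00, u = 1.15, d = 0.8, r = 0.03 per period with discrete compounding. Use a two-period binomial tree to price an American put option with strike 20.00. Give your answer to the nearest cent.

1.67

Risk-neutral probability p = (1 + 0.03 − 0.8)/(1.15 − 0.8) = 0.2300/0.3500 = 0.6571
Terminal stock prices: S_uu = 26.45, S_ud = 18.4, S_dd = 12.8
Terminal payoffs (K − S): max(-6.45, 0) = 0, max(1.6, 0) = 1.6, max(7.2, 0) = 7.2
Node u (S = 23): continuation = 1/1.03·[0.6571·0.0000 + 0.3429·1.6000] = 0.5326; exercise value = 0.0000 ≤ continuation, so V_u = 0.5326
Node d (S = 16): continuation = 1/1.03·[0.6571·1.6000 + 0.3429·7.2000] = 3.4175; exercise value = 4.0000 > continuation, so V_d = 4.0000 (exercise)
Node 0 (S = 20): continuation = 1/1.03·[0.6571·0.5326 + 0.3429·4.0000] = 1.6713; exercise value = 0.0000 ≤ continuation, so V_0 = 1.6713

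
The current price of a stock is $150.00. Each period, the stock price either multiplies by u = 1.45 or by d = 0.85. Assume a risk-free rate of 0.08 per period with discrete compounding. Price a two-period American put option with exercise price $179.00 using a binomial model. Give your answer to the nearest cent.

$29.41

Risk-neutral probability p = (1 + 0.08 − 0.85)/(1.45 − 0.85) = 0.2300/0.6000 = 0.3833
Terminal stock prices: S_uu = 315.4, S_ud = 184.9, S_dd = 108.4
Terminal payoffs (K − S): max(-136.4, 0) = 0, max(-5.875, 0) = 0, max(70.63, 0) = 70.63
Node u (S = 217.5): continuation = 1/1.08·[0.3833·0.0000 + 0.6167·0.0000] = 0.0000; exercise value = 0.0000 ≤ continuation, so V_u = 0.0000
Node d (S = 127.5): continuation = 1/1.08·[0.3833·0.0000 + 0.6167·70.6250] = 40.3260; exercise value = 51.5000 > continuation, so V_d = 51.5000 (exercise)
Node 0 (S = 150): continuation = 1/1.08·[0.3833·0.0000 + 0.6167·51.5000] = 29.4059; exercise value = 29.0000 ≤ continuation, so V_0 = 29.4059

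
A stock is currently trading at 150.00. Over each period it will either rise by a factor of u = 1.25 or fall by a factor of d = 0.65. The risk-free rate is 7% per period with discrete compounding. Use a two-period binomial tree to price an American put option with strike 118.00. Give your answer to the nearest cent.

Risk-neutral probability p = (1 + 0.07 − 0.65)/(1.25 − 0.65) = 0.4200/0.6000 = 0.7000
Terminal stock prices: S_uu = 234.4, S_ud = 121.9, S_dd = 63.38
Terminal payoffs (K − S): max(-116.4, 0) = 0, max(-3.875, 0) = 0, max(54.62, 0) = 54.62
Node u (S = 187.5): continuation = 1/1.07·[0.7000·0.0000 + 0.3000·0.0000] = 0.0000; exercise value = 0.0000 ≤ continuation, so V_u = 0.0000
Node d (S = 97.5): continuation = 1/1.07·[0.7000·0.0000 + 0.3000·54.6250] = 15.3154; exercise value = 20.5000 > continuation, so V_d = 20.5000 (exercise)
Node 0 (S = 150): continuation = 1/1.07·[0.7000·0.0000 + 0.3000·20.5000] = 5.7477; exercise value = 0.0000 ≤ continuation, so V_0 = 5.7477

5.75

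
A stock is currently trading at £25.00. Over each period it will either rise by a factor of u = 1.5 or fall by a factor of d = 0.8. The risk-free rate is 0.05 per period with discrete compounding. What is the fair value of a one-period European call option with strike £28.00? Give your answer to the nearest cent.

£3.23

Risk-neutral probability p = (1 + 0.05 − 0.8)/(1.5 − 0.8) = 0.2500/0.7000 = 0.3571
Terminal stock prices: S_u = 37.5, S_d = 20
Terminal payoffs (S − K): max(9.5, 0) = 9.5, max(-8, 0) = 0
Node 0 (S = 25): V_0 = 1/1.05·[0.3571·9.5000 + 0.6429·0.0000] = 3.2313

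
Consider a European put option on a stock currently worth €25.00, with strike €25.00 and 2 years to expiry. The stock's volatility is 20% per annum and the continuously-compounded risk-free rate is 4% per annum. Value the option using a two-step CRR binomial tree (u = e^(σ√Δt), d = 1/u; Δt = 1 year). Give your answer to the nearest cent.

€1.53

CRR parameters: u = e^(σ√Δt) = e^(0.2·√1) = 1.2214, d = 1/u = 0.8187
Per-period rate: rΔt = 0.04·1 = 0.04, so R = e^0.04 = 1.0408
Risk-neutral probability p = (e^0.04 − 0.8187)/(1.2214 − 0.8187) = 0.2221/0.4027 = 0.5515
Terminal stock prices: S_uu = 37.3, S_ud = 25, S_dd = 16.76
Terminal payoffs (K − S): max(-12.3, 0) = 0, max(0, 0) = 0, max(8.242, 0) = 8.242
Node u (S = 30.54): V_u = e^(−0.04)·[0.5515·0.0000 + 0.4485·0.0000] = 0.0000
Node d (S = 20.47): V_d = e^(−0.04)·[0.5515·0.0000 + 0.4485·8.2420] = 3.5515
Node 0 (S = 25): V_0 = e^(−0.04)·[0.5515·0.0000 + 0.4485·3.5515] = 1.5303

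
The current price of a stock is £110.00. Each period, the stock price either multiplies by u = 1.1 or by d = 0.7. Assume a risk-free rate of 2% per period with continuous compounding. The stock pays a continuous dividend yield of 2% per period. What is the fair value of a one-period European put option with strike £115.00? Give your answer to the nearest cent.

£9.31

Per-period risk-free factor R = e^0.02 = 1.0202; dividend-adjusted growth = e^(0.02−0.02) = 1.0000.
Risk-neutral probability p = (1.0000 − 0.7)/(1.1 − 0.7) = 0.3000/0.4000 = 0.7500
Terminal stock prices: S_u = 121, S_d = 77
Terminal payoffs (K − S): max(-6, 0) = 0, max(38, 0) = 38
Node 0 (S = 110): V_0 = e^(−0.02)·[0.7500·0.0000 + 0.2500·38.0000] = 9.3119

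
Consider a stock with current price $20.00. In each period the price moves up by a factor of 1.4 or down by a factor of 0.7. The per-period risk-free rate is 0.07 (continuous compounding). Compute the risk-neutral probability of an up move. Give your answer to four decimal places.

p = 0.5322

Risk-neutral probability p = (e^0.07 − 0.7)/(1.4 − 0.7) = 0.3725/0.7000 = 0.5322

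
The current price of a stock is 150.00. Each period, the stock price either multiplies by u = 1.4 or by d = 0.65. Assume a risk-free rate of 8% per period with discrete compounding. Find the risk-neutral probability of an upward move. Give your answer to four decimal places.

p = 0.5733

Risk-neutral probability p = (1 + 0.08 − 0.65)/(1.4 − 0.65) = 0.4300/0.7500 = 0.5733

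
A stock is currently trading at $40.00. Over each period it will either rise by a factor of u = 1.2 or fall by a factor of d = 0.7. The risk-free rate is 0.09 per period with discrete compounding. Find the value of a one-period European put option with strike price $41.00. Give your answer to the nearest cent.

$2.62

Risk-neutral probability p = (1 + 0.09 − 0.7)/(1.2 − 0.7) = 0.3900/0.5000 = 0.7800
Terminal stock prices: S_u = 48, S_d = 28
Terminal payoffs (K − S): max(-7, 0) = 0, max(13, 0) = 13
Node 0 (S = 40): V_0 = 1/1.09·[0.7800·0.0000 + 0.2200·13.0000] = 2.6239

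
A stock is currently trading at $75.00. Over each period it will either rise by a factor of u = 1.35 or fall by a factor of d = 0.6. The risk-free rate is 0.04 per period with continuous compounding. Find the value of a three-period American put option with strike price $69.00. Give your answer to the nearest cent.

Risk-neutral probability p = (e^0.04 − 0.6)/(1.35 − 0.6) = 0.4408/0.7500 = 0.5877
Terminal stock prices: S_uuu = 184.5, S_uud = 82.01, S_udd = 36.45, S_ddd = 16.2
Terminal payoffs (K − S): max(-115.5, 0) = 0, max(-13.01, 0) = 0, max(32.55, 0) = 32.55, max(52.8, 0) = 52.8
Node uu (S = 136.7): continuation = e^(−0.04)·[0.5877·0.0000 + 0.4123·0.0000] = 0.0000; exercise value = 0.0000 ≤ continuation, so V_uu = 0.0000
Node ud (S = 60.75): continuation = e^(−0.04)·[0.5877·0.0000 + 0.4123·32.5500] = 12.8927; exercise value = 8.2500 ≤ continuation, so V_ud = 12.8927
Node dd (S = 27): continuation = e^(−0.04)·[0.5877·32.5500 + 0.4123·52.8000] = 39.2945; exercise value = 42.0000 > continuation, so V_dd = 42.0000 (exercise)
Node u (S = 101.2): continuation = e^(−0.04)·[0.5877·0.0000 + 0.4123·12.8927] = 5.1066; exercise value = 0.0000 ≤ continuation, so V_u = 5.1066
Node d (S = 45): continuation = e^(−0.04)·[0.5877·12.8927 + 0.4123·42.0000] = 23.9162; exercise value = 24.0000 > continuation, so V_d = 24.0000 (exercise)
Node 0 (S = 75): continuation = e^(−0.04)·[0.5877·5.1066 + 0.4123·24.0000] = 12.3898; exercise value = 0.0000 ≤ continuation, so V_0 = 12.3898

$12.39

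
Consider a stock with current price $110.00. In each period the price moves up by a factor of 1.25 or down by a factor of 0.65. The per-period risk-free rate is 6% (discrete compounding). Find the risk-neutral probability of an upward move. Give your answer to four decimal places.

p = 0.6833

Risk-neutral probability p = (1 + 0.06 − 0.65)/(1.25 − 0.65) = 0.4100/0.6000 = 0.6833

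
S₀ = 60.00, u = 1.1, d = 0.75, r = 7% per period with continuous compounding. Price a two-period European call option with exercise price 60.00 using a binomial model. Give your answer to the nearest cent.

Risk-neutral probability p = (e^0.07 − 0.75)/(1.1 − 0.75) = 0.3225/0.3500 = 0.9215
Terminal stock prices: S_uu = 72.6, S_ud = 49.5, S_dd = 33.75
Terminal payoffs (S − K): max(12.6, 0) = 12.6, max(-10.5, 0) = 0, max(-26.25, 0) = 0
Node u (S = 66): V_u = e^(−0.07)·[0.9215·12.6000 + 0.0785·0.0000] = 10.8254
Node d (S = 45): V_d = e^(−0.07)·[0.9215·0.0000 + 0.0785·0.0000] = 0.0000
Node 0 (S = 60): V_0 = e^(−0.07)·[0.9215·10.8254 + 0.0785·0.0000] = 9.3007

9.30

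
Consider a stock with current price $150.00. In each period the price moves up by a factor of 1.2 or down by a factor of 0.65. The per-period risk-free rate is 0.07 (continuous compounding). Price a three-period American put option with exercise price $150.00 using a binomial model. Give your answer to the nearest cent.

Risk-neutral probability p = (e^0.07 − 0.65)/(1.2 − 0.65) = 0.4225/0.5500 = 0.7682
Terminal stock prices: S_uuu = 259.2, S_uud = 140.4, S_udd = 76.05, S_ddd = 41.19
Terminal payoffs (K − S): max(-109.2, 0) = 0, max(9.6, 0) = 9.6, max(73.95, 0) = 73.95, max(108.8, 0) = 108.8
Node uu (S = 216): continuation = e^(−0.07)·[0.7682·0.0000 + 0.2318·9.6000] = 2.0749; exercise value = 0.0000 ≤ continuation, so V_uu = 2.0749
Node ud (S = 117): continuation = e^(−0.07)·[0.7682·9.6000 + 0.2318·73.9500] = 22.8591; exercise value = 33.0000 > continuation, so V_ud = 33.0000 (exercise)
Node dd (S = 63.38): continuation = e^(−0.07)·[0.7682·73.9500 + 0.2318·108.8063] = 76.4841; exercise value = 86.6250 > continuation, so V_dd = 86.6250 (exercise)
Node u (S = 180): continuation = e^(−0.07)·[0.7682·2.0749 + 0.2318·33.0000] = 8.6185; exercise value = 0.0000 ≤ continuation, so V_u = 8.6185
Node d (S = 97.5): continuation = e^(−0.07)·[0.7682·33.0000 + 0.2318·86.6250] = 42.3591; exercise value = 52.5000 > continuation, so V_d = 52.5000 (exercise)
Node 0 (S = 150): continuation = e^(−0.07)·[0.7682·8.6185 + 0.2318·52.5000] = 17.5200; exercise value = 0.0000 ≤ continuation, so V_0 = 17.5200

$17.52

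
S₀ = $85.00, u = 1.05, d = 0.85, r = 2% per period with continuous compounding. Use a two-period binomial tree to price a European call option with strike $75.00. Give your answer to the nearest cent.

Risk-neutral probability p = (e^0.02 − 0.85)/(1.05 − 0.85) = 0.1702/0.2000 = 0.8510
Terminal stock prices: S_uu = 93.71, S_ud = 75.86, S_dd = 61.41
Terminal payoffs (S − K): max(18.71, 0) = 18.71, max(0.8625, 0) = 0.8625, max(-13.59, 0) = 0
Node u (S = 89.25): V_u = e^(−0.02)·[0.8510·18.7125 + 0.1490·0.8625] = 15.7351
Node d (S = 72.25): V_d = e^(−0.02)·[0.8510·0.8625 + 0.1490·0.0000] = 0.7195
Node 0 (S = 85): V_0 = e^(−0.02)·[0.8510·15.7351 + 0.1490·0.7195] = 13.2306

$13.23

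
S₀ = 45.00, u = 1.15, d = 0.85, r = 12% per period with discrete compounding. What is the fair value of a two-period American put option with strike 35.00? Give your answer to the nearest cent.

0.02

Risk-neutral probability p = (1 + 0.12 − 0.85)/(1.15 − 0.85) = 0.2700/0.3000 = 0.9000
Terminal stock prices: S_uu = 59.51, S_ud = 43.99, S_dd = 32.51
Terminal payoffs (K − S): max(-24.51, 0) = 0, max(-8.987, 0) = 0, max(2.488, 0) = 2.488
Node u (S = 51.75): continuation = 1/1.12·[0.9000·0.0000 + 0.1000·0.0000] = 0.0000; exercise value = 0.0000 ≤ continuation, so V_u = 0.0000
Node d (S = 38.25): continuation = 1/1.12·[0.9000·0.0000 + 0.1000·2.4875] = 0.2221; exercise value = 0.0000 ≤ continuation, so V_d = 0.2221
Node 0 (S = 45): continuation = 1/1.12·[0.9000·0.0000 + 0.1000·0.2221] = 0.0198; exercise value = 0.0000 ≤ continuation, so V_0 = 0.0198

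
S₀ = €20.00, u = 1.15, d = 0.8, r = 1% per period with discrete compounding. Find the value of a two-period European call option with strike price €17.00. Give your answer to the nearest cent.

Risk-neutral probability p = (1 + 0.01 − 0.8)/(1.15 − 0.8) = 0.2100/0.3500 = 0.6000
Terminal stock prices: S_uu = 26.45, S_ud = 18.4, S_dd = 12.8
Terminal payoffs (S − K): max(9.45, 0) = 9.45, max(1.4, 0) = 1.4, max(-4.2, 0) = 0
Node u (S = 23): V_u = 1/1.01·[0.6000·9.4500 + 0.4000·1.4000] = 6.1683
Node d (S = 16): V_d = 1/1.01·[0.6000·1.4000 + 0.4000·0.0000] = 0.8317
Node 0 (S = 20): V_0 = 1/1.01·[0.6000·6.1683 + 0.4000·0.8317] = 3.9937

€3.99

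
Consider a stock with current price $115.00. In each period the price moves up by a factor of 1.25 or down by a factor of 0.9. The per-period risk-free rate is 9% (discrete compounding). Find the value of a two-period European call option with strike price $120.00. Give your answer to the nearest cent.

Risk-neutral probability p = (1 + 0.09 − 0.9)/(1.25 − 0.9) = 0.1900/0.3500 = 0.5429
Terminal stock prices: S_uu = 179.7, S_ud = 129.4, S_dd = 93.15
Terminal payoffs (S − K): max(59.69, 0) = 59.69, max(9.375, 0) = 9.375, max(-26.85, 0) = 0
Node u (S = 143.8): V_u = 1/1.09·[0.5429·59.6875 + 0.4571·9.3750] = 33.6583
Node d (S = 103.5): V_d = 1/1.09·[0.5429·9.3750 + 0.4571·0.0000] = 4.6691
Node 0 (S = 115): V_0 = 1/1.09·[0.5429·33.6583 + 0.4571·4.6691] = 18.7212

$18.72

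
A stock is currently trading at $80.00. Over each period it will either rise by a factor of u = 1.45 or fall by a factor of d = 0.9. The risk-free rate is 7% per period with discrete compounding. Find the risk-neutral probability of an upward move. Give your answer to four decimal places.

p = 0.3091

Risk-neutral probability p = (1 + 0.07 − 0.9)/(1.45 − 0.9) = 0.1700/0.5500 = 0.3091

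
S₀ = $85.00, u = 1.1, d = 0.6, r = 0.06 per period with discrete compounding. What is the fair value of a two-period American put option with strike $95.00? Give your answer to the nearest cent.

$10.00

Risk-neutral probability p = (1 + 0.06 − 0.6)/(1.1 − 0.6) = 0.4600/0.5000 = 0.9200
Terminal stock prices: S_uu = 102.9, S_ud = 56.1, S_dd = 30.6
Terminal payoffs (K − S): max(-7.85, 0) = 0, max(38.9, 0) = 38.9, max(64.4, 0) = 64.4
Node u (S = 93.5): continuation = 1/1.06·[0.9200·0.0000 + 0.0800·38.9000] = 2.9358; exercise value = 1.5000 ≤ continuation, so V_u = 2.9358
Node d (S = 51): continuation = 1/1.06·[0.9200·38.9000 + 0.0800·64.4000] = 38.6226; exercise value = 44.0000 > continuation, so V_d = 44.0000 (exercise)
Node 0 (S = 85): continuation = 1/1.06·[0.9200·2.9358 + 0.0800·44.0000] = 5.8689; exercise value = 10.0000 > continuation, so V_0 = 10.0000 (exercise)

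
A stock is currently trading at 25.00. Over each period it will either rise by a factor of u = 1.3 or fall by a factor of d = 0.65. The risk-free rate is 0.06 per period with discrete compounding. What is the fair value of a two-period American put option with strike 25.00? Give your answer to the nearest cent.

Risk-neutral probability p = (1 + 0.06 − 0.65)/(1.3 − 0.65) = 0.4100/0.6500 = 0.6308
Terminal stock prices: S_uu = 42.25, S_ud = 21.12, S_dd = 10.56
Terminal payoffs (K − S): max(-17.25, 0) = 0, max(3.875, 0) = 3.875, max(14.44, 0) = 14.44
Node u (S = 32.5): continuation = 1/1.06·[0.6308·0.0000 + 0.3692·3.8750] = 1.3498; exercise value = 0.0000 ≤ continuation, so V_u = 1.3498
Node d (S = 16.25): continuation = 1/1.06·[0.6308·3.8750 + 0.3692·14.4375] = 7.3349; exercise value = 8.7500 > continuation, so V_d = 8.7500 (exercise)
Node 0 (S = 25): continuation = 1/1.06·[0.6308·1.3498 + 0.3692·8.7500] = 3.8511; exercise value = 0.0000 ≤ continuation, so V_0 = 3.8511

3.85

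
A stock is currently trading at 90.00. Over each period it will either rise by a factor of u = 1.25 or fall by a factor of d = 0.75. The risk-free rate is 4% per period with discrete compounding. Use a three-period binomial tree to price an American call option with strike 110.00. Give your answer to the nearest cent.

11.41

Risk-neutral probability p = (1 + 0.04 − 0.75)/(1.25 − 0.75) = 0.2900/0.5000 = 0.5800
Terminal stock prices: S_uuu = 175.8, S_uud = 105.5, S_udd = 63.28, S_ddd = 37.97
Terminal payoffs (S − K): max(65.78, 0) = 65.78, max(-4.531, 0) = 0, max(-46.72, 0) = 0, max(-72.03, 0) = 0
Node uu (S = 140.6): continuation = 1/1.04·[0.5800·65.7812 + 0.4200·0.0000] = 36.6857; exercise value = 30.6250 ≤ continuation, so V_uu = 36.6857
Node ud (S = 84.38): continuation = 1/1.04·[0.5800·0.0000 + 0.4200·0.0000] = 0.0000; exercise value = 0.0000 ≤ continuation, so V_ud = 0.0000
Node dd (S = 50.62): continuation = 1/1.04·[0.5800·0.0000 + 0.4200·0.0000] = 0.0000; exercise value = 0.0000 ≤ continuation, so V_dd = 0.0000
Node u (S = 112.5): continuation = 1/1.04·[0.5800·36.6857 + 0.4200·0.0000] = 20.4593; exercise value = 2.5000 ≤ continuation, so V_u = 20.4593
Node d (S = 67.5): continuation = 1/1.04·[0.5800·0.0000 + 0.4200·0.0000] = 0.0000; exercise value = 0.0000 ≤ continuation, so V_d = 0.0000
Node 0 (S = 90): continuation = 1/1.04·[0.5800·20.4593 + 0.4200·0.0000] = 11.4100; exercise value = 0.0000 ≤ continuation, so V_0 = 11.4100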